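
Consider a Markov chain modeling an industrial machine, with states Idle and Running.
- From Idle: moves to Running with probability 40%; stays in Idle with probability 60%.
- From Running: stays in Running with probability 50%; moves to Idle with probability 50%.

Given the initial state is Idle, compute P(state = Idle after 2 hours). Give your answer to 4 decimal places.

0.5600

Sum over the intermediate state after 1 hour:
P = P(Idle→Idle)·P(Idle→Idle) + P(Idle→Running)·P(Running→Idle)
  = 0.6×0.6 + 0.4×0.5
  = 0.3600 + 0.2000 = 0.5600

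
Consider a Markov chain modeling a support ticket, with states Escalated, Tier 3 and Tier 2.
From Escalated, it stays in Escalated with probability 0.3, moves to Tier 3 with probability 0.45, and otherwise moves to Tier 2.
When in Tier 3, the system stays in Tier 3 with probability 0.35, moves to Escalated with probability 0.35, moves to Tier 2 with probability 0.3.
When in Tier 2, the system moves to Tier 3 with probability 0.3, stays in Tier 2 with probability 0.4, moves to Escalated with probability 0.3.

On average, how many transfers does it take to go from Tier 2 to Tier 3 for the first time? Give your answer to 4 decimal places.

Let t(s) be the expected number of transfers to first reach Tier 3 from state s, with t(Tier 3) = 0. Conditioning on the first transfer:
t(Escalated) = 1 + 0.3·t(Escalated) + 0.25·t(Tier 2)
t(Tier 2) = 1 + 0.3·t(Escalated) + 0.4·t(Tier 2)
Solving: t(Escalated) = 2.4638, t(Tier 2) = 2.8986.
Expected transfers from Tier 2 to Tier 3: 2.8986.

2.8986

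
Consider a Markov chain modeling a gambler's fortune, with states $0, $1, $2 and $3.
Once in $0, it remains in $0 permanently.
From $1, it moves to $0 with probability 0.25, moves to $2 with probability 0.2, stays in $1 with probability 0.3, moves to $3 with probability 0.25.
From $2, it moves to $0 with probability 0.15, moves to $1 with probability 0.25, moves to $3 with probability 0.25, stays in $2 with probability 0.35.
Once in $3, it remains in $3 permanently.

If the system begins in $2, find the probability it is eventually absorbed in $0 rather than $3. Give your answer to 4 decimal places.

Let h(s) be the probability of absorption at $0 starting from transient state s. Then h($0) = 1 and h($3) = 0. By first-step analysis:
h($1) = 0.25·1 + 0.3·h($1) + 0.2·h($2) + 0.25·0
h($2) = 0.15·1 + 0.25·h($1) + 0.35·h($2) + 0.25·0
Solving: h($1) = 0.4753, h($2) = 0.4136.
Starting from $2, the probability is 0.4136.

0.4136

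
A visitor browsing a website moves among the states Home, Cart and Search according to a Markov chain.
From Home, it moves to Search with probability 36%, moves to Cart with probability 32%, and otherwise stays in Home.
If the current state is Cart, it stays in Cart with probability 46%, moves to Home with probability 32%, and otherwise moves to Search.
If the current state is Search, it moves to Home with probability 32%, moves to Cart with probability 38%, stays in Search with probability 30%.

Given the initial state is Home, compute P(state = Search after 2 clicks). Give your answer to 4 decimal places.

0.2936

Sum over the intermediate state after 1 click:
P = P(Home→Home)·P(Home→Search) + P(Home→Cart)·P(Cart→Search) + P(Home→Search)·P(Search→Search)
  = 0.32×0.36 + 0.32×0.22 + 0.36×0.3
  = 0.1152 + 0.0704 + 0.1080 = 0.2936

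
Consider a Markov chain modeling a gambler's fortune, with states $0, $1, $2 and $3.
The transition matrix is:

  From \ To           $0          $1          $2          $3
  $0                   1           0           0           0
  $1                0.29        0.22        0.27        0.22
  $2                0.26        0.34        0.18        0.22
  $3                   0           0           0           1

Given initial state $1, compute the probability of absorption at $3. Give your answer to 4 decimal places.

Let h(s) be the probability of absorption at $3 starting from transient state s. Then h($3) = 1 and h($0) = 0. By first-step analysis:
h($1) = 0.29·0 + 0.22·h($1) + 0.27·h($2) + 0.22·1
h($2) = 0.26·0 + 0.34·h($1) + 0.18·h($2) + 0.22·1
Solving: h($1) = 0.4378, h($2) = 0.4498.
Starting from $1, the probability is 0.4378.

0.4378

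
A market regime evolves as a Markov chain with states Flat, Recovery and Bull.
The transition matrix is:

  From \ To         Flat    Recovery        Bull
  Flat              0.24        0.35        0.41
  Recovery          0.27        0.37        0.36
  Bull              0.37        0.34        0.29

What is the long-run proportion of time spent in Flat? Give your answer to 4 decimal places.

Let the stationary distribution be π with π = πP and π_1 + π_2 + π_3 = 1.
π_1 = 0.24·π_1 + 0.27·π_2 + 0.37·π_3
π_2 = 0.35·π_1 + 0.37·π_2 + 0.34·π_3
Solving with the normalization constraint gives π = (0.2961, 0.3536, 0.3503).
So the stationary probability of Flat is 0.2961.

0.2961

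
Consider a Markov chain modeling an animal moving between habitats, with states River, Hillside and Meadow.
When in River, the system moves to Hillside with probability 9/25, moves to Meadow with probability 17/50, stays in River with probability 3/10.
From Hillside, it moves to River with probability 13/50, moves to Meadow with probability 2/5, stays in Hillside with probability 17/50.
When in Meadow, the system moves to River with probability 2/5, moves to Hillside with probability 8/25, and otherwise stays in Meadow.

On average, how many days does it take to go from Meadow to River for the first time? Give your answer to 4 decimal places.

2.8226

Let t(s) be the expected number of days to first reach River from state s, with t(River) = 0. Conditioning on the first day:
t(Hillside) = 1 + 0.34·t(Hillside) + 0.4·t(Meadow)
t(Meadow) = 1 + 0.32·t(Hillside) + 0.28·t(Meadow)
Solving: t(Hillside) = 3.2258, t(Meadow) = 2.8226.
Expected days from Meadow to River: 2.8226.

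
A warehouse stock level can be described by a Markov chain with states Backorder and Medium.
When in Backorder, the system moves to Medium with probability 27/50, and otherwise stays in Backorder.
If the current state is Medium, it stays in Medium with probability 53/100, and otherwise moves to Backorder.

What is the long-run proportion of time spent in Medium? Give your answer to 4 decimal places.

0.5347

Let the stationary distribution be π with π = πP and π_1 + π_2 = 1.
π_1 = 0.46·π_1 + 0.47·π_2
Solving with the normalization constraint gives π = (0.4653, 0.5347).
So the stationary probability of Medium is 0.5347.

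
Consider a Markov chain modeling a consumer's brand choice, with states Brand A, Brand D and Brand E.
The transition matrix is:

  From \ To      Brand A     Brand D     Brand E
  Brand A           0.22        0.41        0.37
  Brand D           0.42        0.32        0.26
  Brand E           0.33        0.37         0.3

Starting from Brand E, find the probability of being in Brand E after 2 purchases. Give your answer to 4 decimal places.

0.3083

Sum over the intermediate state after 1 purchase:
P = P(Brand E→Brand A)·P(Brand A→Brand E) + P(Brand E→Brand D)·P(Brand D→Brand E) + P(Brand E→Brand E)·P(Brand E→Brand E)
  = 0.33×0.37 + 0.37×0.26 + 0.3×0.3
  = 0.1221 + 0.0962 + 0.0900 = 0.3083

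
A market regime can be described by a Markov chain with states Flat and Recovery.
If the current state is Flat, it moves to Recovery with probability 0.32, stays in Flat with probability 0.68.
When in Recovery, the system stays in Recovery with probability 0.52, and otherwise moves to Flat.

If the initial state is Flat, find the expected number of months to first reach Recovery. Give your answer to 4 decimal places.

3.1250

Let t(s) be the expected number of months to first reach Recovery from state s, with t(Recovery) = 0. Conditioning on the first month:
t(Flat) = 1 + 0.68·t(Flat)
Solving: t(Flat) = 3.1250.
Expected months from Flat to Recovery: 3.1250.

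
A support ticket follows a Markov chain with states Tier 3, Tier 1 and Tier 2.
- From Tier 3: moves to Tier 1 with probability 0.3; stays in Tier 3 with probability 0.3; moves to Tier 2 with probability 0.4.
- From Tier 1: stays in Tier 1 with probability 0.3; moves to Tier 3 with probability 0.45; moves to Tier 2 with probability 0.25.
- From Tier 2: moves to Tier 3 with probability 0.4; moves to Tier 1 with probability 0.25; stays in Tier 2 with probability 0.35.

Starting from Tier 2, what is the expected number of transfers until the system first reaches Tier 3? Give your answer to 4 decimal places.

2.4204

Let t(s) be the expected number of transfers to first reach Tier 3 from state s, with t(Tier 3) = 0. Conditioning on the first transfer:
t(Tier 1) = 1 + 0.3·t(Tier 1) + 0.25·t(Tier 2)
t(Tier 2) = 1 + 0.25·t(Tier 1) + 0.35·t(Tier 2)
Solving: t(Tier 1) = 2.2930, t(Tier 2) = 2.4204.
Expected transfers from Tier 2 to Tier 3: 2.4204.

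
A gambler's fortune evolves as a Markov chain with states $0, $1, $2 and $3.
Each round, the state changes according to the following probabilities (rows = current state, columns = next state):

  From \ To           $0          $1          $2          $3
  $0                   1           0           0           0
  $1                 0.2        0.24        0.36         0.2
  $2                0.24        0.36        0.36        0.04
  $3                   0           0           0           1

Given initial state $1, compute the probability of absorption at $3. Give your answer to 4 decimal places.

Let h(s) be the probability of absorption at $3 starting from transient state s. Then h($3) = 1 and h($0) = 0. By first-step analysis:
h($1) = 0.2·0 + 0.24·h($1) + 0.36·h($2) + 0.2·1
h($2) = 0.24·0 + 0.36·h($1) + 0.36·h($2) + 0.04·1
Solving: h($1) = 0.3991, h($2) = 0.2870.
Starting from $1, the probability is 0.3991.

0.3991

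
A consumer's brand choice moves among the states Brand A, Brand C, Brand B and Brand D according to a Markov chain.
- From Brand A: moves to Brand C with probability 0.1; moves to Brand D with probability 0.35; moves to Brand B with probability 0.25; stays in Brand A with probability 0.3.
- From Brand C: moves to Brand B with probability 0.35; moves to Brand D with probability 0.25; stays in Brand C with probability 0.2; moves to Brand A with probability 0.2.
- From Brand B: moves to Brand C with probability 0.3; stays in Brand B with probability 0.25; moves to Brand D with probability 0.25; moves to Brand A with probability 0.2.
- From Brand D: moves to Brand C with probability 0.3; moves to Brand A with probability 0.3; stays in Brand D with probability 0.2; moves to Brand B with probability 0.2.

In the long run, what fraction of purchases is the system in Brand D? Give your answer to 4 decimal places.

0.2620

Let the stationary distribution be π with π = πP and π_1 + π_2 + π_3 + π_4 = 1.
π_1 = 0.3·π_1 + 0.2·π_2 + 0.2·π_3 + 0.3·π_4
π_2 = 0.1·π_1 + 0.2·π_2 + 0.3·π_3 + 0.3·π_4
π_3 = 0.25·π_1 + 0.35·π_2 + 0.25·π_3 + 0.2·π_4
Solving with the normalization constraint gives π = (0.2513, 0.2270, 0.2596, 0.2620).
So the stationary probability of Brand D is 0.2620.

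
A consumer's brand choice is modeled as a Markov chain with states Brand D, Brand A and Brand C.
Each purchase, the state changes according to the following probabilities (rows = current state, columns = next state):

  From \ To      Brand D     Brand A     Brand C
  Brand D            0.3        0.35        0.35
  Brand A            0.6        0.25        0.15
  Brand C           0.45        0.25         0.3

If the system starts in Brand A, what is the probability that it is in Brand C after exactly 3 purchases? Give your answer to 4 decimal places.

0.2734

Propagate the distribution vector 3 purchases from Brand A.
After 0 purchases: (0.0000, 1.0000, 0.0000)
After 1 purchase: (0.6000, 0.2500, 0.1500)
After 2 purchases: (0.3975, 0.3100, 0.2925)
After 3 purchases: (0.4369, 0.2898, 0.2734)
P(in Brand C after 3 purchases) = 0.2734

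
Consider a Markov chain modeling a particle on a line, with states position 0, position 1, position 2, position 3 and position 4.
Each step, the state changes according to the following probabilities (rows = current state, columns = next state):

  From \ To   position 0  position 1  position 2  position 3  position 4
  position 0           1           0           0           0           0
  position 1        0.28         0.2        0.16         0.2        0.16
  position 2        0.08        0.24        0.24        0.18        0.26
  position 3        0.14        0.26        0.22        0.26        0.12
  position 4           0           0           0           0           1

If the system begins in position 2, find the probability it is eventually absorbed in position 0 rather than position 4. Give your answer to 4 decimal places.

0.4000

Let h(s) be the probability of absorption at position 0 starting from transient state s. Then h(position 0) = 1 and h(position 4) = 0. By first-step analysis:
h(position 1) = 0.28·1 + 0.2·h(position 1) + 0.16·h(position 2) + 0.2·h(position 3) + 0.16·0
h(position 2) = 0.08·1 + 0.24·h(position 1) + 0.24·h(position 2) + 0.18·h(position 3) + 0.26·0
h(position 3) = 0.14·1 + 0.26·h(position 1) + 0.22·h(position 2) + 0.26·h(position 3) + 0.12·0
Solving: h(position 1) = 0.5559, h(position 2) = 0.4000, h(position 3) = 0.5034.
Starting from position 2, the probability is 0.4000.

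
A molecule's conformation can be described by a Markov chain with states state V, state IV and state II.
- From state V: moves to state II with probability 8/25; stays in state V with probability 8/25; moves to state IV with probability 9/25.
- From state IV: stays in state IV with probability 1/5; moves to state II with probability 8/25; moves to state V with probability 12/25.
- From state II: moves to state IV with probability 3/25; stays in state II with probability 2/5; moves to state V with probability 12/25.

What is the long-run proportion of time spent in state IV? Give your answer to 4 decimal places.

Let the stationary distribution be π with π = πP and π_1 + π_2 + π_3 = 1.
π_1 = 0.32·π_1 + 0.48·π_2 + 0.48·π_3
π_2 = 0.36·π_1 + 0.2·π_2 + 0.12·π_3
Solving with the normalization constraint gives π = (0.4138, 0.2384, 0.3478).
So the stationary probability of state IV is 0.2384.

0.2384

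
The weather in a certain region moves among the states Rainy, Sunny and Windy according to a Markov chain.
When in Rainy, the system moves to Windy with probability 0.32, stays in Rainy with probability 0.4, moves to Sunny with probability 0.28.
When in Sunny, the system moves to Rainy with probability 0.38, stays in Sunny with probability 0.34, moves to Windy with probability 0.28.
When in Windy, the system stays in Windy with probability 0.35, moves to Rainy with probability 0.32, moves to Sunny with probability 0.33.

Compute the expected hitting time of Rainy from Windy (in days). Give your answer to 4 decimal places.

Let t(s) be the expected number of days to first reach Rainy from state s, with t(Rainy) = 0. Conditioning on the first day:
t(Sunny) = 1 + 0.34·t(Sunny) + 0.28·t(Windy)
t(Windy) = 1 + 0.33·t(Sunny) + 0.35·t(Windy)
Solving: t(Sunny) = 2.7629, t(Windy) = 2.9412.
Expected days from Windy to Rainy: 2.9412.

2.9412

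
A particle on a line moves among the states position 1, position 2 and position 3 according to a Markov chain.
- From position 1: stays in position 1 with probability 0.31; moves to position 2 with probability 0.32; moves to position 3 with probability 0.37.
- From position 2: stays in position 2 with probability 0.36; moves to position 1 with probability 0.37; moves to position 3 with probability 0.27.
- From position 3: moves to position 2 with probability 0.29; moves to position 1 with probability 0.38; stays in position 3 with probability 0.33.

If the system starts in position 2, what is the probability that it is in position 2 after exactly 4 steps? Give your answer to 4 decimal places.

0.3232

Propagate the distribution vector 4 steps from position 2.
After 0 steps: (0.0000, 1.0000, 0.0000)
After 1 step: (0.3700, 0.3600, 0.2700)
After 2 steps: (0.3505, 0.3263, 0.3232)
After 3 steps: (0.3522, 0.3234, 0.3244)
After 4 steps: (0.3521, 0.3232, 0.3247)
P(in position 2 after 4 steps) = 0.3232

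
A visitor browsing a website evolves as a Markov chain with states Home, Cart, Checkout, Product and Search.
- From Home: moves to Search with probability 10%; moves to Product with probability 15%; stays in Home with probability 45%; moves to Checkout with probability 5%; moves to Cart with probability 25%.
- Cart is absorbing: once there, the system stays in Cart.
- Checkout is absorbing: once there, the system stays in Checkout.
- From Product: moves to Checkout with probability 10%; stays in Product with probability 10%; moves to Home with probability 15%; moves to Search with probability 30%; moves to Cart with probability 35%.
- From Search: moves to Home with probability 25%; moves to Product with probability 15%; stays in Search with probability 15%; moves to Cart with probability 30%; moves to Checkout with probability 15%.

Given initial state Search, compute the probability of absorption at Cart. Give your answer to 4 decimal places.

Let h(s) be the probability of absorption at Cart starting from transient state s. Then h(Cart) = 1 and h(Checkout) = 0. By first-step analysis:
h(Home) = 0.45·h(Home) + 0.25·1 + 0.05·0 + 0.15·h(Product) + 0.1·h(Search)
h(Product) = 0.15·h(Home) + 0.35·1 + 0.1·0 + 0.1·h(Product) + 0.3·h(Search)
h(Search) = 0.25·h(Home) + 0.3·1 + 0.15·0 + 0.15·h(Product) + 0.15·h(Search)
Solving: h(Home) = 0.7932, h(Product) = 0.7613, h(Search) = 0.7206.
Starting from Search, the probability is 0.7206.

0.7206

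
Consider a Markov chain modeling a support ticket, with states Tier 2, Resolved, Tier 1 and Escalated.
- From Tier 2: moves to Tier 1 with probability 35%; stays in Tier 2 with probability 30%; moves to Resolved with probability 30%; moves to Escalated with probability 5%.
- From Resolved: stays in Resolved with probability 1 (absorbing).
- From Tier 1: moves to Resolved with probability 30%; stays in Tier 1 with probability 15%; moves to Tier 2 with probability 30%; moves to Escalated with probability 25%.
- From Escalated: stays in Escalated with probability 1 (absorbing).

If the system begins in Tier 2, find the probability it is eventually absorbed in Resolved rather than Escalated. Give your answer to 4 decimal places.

0.7347

Let h(s) be the probability of absorption at Resolved starting from transient state s. Then h(Resolved) = 1 and h(Escalated) = 0. By first-step analysis:
h(Tier 2) = 0.3·h(Tier 2) + 0.3·1 + 0.35·h(Tier 1) + 0.05·0
h(Tier 1) = 0.3·h(Tier 2) + 0.3·1 + 0.15·h(Tier 1) + 0.25·0
Solving: h(Tier 2) = 0.7347, h(Tier 1) = 0.6122.
Starting from Tier 2, the probability is 0.7347.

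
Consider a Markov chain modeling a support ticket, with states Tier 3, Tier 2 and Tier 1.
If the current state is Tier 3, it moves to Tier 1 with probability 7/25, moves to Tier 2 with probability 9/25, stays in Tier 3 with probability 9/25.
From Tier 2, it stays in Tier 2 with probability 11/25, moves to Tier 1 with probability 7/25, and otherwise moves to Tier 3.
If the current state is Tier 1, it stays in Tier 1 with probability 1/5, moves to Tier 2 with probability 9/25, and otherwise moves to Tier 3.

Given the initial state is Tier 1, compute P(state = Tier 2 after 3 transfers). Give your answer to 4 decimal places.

Propagate the distribution vector 3 transfers from Tier 1.
After 0 transfers: (0.0000, 0.0000, 1.0000)
After 1 transfer: (0.4400, 0.3600, 0.2000)
After 2 transfers: (0.3472, 0.3888, 0.2640)
After 3 transfers: (0.3500, 0.3911, 0.2589)
P(in Tier 2 after 3 transfers) = 0.3911

0.3911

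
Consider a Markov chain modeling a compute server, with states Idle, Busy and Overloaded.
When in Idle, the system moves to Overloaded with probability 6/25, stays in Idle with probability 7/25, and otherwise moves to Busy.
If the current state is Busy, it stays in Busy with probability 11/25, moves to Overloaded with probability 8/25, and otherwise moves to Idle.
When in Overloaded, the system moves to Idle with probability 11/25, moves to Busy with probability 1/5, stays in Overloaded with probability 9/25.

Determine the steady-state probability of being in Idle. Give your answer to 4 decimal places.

Let the stationary distribution be π with π = πP and π_1 + π_2 + π_3 = 1.
π_1 = 0.28·π_1 + 0.24·π_2 + 0.44·π_3
π_2 = 0.48·π_1 + 0.44·π_2 + 0.2·π_3
Solving with the normalization constraint gives π = (0.3140, 0.3788, 0.3072).
So the stationary probability of Idle is 0.3140.

0.3140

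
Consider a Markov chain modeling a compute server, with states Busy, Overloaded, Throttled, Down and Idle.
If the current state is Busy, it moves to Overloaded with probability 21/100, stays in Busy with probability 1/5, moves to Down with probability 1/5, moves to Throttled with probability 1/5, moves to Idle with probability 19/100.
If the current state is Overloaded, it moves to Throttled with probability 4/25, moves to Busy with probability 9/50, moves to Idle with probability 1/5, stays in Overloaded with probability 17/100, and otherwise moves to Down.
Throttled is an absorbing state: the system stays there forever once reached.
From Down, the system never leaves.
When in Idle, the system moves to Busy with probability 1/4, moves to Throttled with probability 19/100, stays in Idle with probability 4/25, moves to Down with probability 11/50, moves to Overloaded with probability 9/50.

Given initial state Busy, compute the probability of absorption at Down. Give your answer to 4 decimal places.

Let h(s) be the probability of absorption at Down starting from transient state s. Then h(Down) = 1 and h(Throttled) = 0. By first-step analysis:
h(Busy) = 0.2·h(Busy) + 0.21·h(Overloaded) + 0.2·0 + 0.2·1 + 0.19·h(Idle)
h(Overloaded) = 0.18·h(Busy) + 0.17·h(Overloaded) + 0.16·0 + 0.29·1 + 0.2·h(Idle)
h(Idle) = 0.25·h(Busy) + 0.18·h(Overloaded) + 0.19·0 + 0.22·1 + 0.16·h(Idle)
Solving: h(Busy) = 0.5378, h(Overloaded) = 0.5986, h(Idle) = 0.5502.
Starting from Busy, the probability is 0.5378.

0.5378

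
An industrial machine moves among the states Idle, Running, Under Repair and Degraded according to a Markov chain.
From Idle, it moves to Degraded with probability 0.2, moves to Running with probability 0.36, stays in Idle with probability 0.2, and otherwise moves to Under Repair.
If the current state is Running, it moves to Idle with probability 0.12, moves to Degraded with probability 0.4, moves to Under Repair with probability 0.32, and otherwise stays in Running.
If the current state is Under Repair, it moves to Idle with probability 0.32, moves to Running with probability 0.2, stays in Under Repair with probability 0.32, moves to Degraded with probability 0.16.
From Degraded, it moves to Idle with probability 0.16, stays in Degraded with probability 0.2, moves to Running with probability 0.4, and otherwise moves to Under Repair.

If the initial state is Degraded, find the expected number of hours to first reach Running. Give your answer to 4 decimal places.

Let t(s) be the expected number of hours to first reach Running from state s, with t(Running) = 0. Conditioning on the first hour:
t(Idle) = 1 + 0.2·t(Idle) + 0.24·t(Under Repair) + 0.2·t(Degraded)
t(Under Repair) = 1 + 0.32·t(Idle) + 0.32·t(Under Repair) + 0.16·t(Degraded)
t(Degraded) = 1 + 0.16·t(Idle) + 0.24·t(Under Repair) + 0.2·t(Degraded)
Solving: t(Idle) = 3.0690, t(Under Repair) = 3.6080, t(Degraded) = 2.9462.
Expected hours from Degraded to Running: 2.9462.

2.9462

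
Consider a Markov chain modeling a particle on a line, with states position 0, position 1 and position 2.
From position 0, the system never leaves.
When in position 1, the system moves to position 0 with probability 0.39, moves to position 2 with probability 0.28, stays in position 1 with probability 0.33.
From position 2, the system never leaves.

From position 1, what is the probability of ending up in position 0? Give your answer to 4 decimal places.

0.5821

Let h(s) be the probability of absorption at position 0 starting from transient state s. Then h(position 0) = 1 and h(position 2) = 0. By first-step analysis:
h(position 1) = 0.39·1 + 0.33·h(position 1) + 0.28·0
Solving: h(position 1) = 0.5821.
Starting from position 1, the probability is 0.5821.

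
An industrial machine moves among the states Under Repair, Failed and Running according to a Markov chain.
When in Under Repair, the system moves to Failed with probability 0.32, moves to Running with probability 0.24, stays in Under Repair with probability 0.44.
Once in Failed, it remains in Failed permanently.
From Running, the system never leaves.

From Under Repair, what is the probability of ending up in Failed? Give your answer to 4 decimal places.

Let h(s) be the probability of absorption at Failed starting from transient state s. Then h(Failed) = 1 and h(Running) = 0. By first-step analysis:
h(Under Repair) = 0.44·h(Under Repair) + 0.32·1 + 0.24·0
Solving: h(Under Repair) = 0.5714.
Starting from Under Repair, the probability is 0.5714.

0.5714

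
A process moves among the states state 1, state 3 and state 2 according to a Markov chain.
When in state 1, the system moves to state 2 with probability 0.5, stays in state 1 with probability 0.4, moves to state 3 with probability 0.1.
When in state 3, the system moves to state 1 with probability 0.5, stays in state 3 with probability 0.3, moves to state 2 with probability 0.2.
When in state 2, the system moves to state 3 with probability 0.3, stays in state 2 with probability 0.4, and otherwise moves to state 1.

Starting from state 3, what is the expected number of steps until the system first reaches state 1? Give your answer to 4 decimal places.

2.2222

Let t(s) be the expected number of steps to first reach state 1 from state s, with t(state 1) = 0. Conditioning on the first step:
t(state 3) = 1 + 0.3·t(state 3) + 0.2·t(state 2)
t(state 2) = 1 + 0.3·t(state 3) + 0.4·t(state 2)
Solving: t(state 3) = 2.2222, t(state 2) = 2.7778.
Expected steps from state 3 to state 1: 2.2222.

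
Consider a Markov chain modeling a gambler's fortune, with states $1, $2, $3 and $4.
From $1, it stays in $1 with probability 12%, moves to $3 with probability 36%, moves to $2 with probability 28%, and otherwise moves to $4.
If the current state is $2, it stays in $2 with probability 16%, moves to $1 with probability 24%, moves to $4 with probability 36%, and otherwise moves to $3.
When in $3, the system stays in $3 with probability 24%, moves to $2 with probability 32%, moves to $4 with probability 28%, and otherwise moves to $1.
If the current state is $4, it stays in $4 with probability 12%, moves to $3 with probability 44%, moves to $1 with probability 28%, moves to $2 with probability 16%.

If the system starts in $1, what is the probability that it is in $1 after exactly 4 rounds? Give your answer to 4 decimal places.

Propagate the distribution vector 4 rounds from $1.
After 0 rounds: (1.0000, 0.0000, 0.0000, 0.0000)
After 1 round: (0.1200, 0.2800, 0.3600, 0.2400)
After 2 rounds: (0.2064, 0.2320, 0.3024, 0.2592)
After 3 rounds: (0.2014, 0.2332, 0.3166, 0.2488)
After 4 rounds: (0.2005, 0.2348, 0.3139, 0.2508)
P(in $1 after 4 rounds) = 0.2005

0.2005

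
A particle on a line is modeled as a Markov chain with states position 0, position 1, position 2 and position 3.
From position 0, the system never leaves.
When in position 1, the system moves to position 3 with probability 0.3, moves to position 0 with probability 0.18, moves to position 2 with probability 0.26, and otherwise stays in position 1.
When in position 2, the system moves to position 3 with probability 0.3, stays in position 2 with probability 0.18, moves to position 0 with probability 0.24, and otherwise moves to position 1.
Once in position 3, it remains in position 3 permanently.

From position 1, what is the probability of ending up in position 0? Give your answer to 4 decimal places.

0.3933

Let h(s) be the probability of absorption at position 0 starting from transient state s. Then h(position 0) = 1 and h(position 3) = 0. By first-step analysis:
h(position 1) = 0.18·1 + 0.26·h(position 1) + 0.26·h(position 2) + 0.3·0
h(position 2) = 0.24·1 + 0.28·h(position 1) + 0.18·h(position 2) + 0.3·0
Solving: h(position 1) = 0.3933, h(position 2) = 0.4270.
Starting from position 1, the probability is 0.3933.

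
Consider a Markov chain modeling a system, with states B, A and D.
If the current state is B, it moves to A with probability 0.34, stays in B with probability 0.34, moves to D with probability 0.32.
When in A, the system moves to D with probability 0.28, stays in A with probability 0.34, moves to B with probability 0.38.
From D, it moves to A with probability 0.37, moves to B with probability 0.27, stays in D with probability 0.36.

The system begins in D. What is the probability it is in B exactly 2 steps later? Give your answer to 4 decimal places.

0.3296

Sum over the intermediate state after 1 step:
P = P(D→B)·P(B→B) + P(D→A)·P(A→B) + P(D→D)·P(D→B)
  = 0.27×0.34 + 0.37×0.38 + 0.36×0.27
  = 0.0918 + 0.1406 + 0.0972 = 0.3296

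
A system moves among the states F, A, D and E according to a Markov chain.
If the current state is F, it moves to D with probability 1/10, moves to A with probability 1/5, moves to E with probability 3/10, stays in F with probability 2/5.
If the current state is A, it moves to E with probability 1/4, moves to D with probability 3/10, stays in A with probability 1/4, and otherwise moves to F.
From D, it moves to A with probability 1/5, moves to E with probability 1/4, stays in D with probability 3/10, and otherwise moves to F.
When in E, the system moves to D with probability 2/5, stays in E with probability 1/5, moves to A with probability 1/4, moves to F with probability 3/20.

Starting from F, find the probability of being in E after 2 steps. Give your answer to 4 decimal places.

Propagate the distribution vector 2 steps from F.
After 0 steps: (1.0000, 0.0000, 0.0000, 0.0000)
After 1 step: (0.4000, 0.2000, 0.1000, 0.3000)
After 2 steps: (0.2700, 0.2250, 0.2500, 0.2550)
P(in E after 2 steps) = 0.2550

0.2550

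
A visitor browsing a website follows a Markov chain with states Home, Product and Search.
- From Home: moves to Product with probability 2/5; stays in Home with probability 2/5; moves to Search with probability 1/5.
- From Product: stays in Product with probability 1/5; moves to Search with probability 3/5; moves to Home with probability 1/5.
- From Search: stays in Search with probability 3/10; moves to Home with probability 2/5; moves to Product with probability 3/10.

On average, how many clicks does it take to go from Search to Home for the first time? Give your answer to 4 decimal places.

2.8947

Let t(s) be the expected number of clicks to first reach Home from state s, with t(Home) = 0. Conditioning on the first click:
t(Product) = 1 + 0.2·t(Product) + 0.6·t(Search)
t(Search) = 1 + 0.3·t(Product) + 0.3·t(Search)
Solving: t(Product) = 3.4211, t(Search) = 2.8947.
Expected clicks from Search to Home: 2.8947.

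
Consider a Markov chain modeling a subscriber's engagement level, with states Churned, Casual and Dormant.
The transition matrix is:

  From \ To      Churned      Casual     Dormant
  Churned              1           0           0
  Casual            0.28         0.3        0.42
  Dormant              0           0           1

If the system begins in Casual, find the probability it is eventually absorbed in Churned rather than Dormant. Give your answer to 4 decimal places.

0.4000

Let h(s) be the probability of absorption at Churned starting from transient state s. Then h(Churned) = 1 and h(Dormant) = 0. By first-step analysis:
h(Casual) = 0.28·1 + 0.3·h(Casual) + 0.42·0
Solving: h(Casual) = 0.4000.
Starting from Casual, the probability is 0.4000.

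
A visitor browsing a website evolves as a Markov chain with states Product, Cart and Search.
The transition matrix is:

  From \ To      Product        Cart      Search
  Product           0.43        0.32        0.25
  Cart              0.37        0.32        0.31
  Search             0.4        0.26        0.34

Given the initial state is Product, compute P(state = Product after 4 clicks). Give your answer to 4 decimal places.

Propagate the distribution vector 4 clicks from Product.
After 0 clicks: (1.0000, 0.0000, 0.0000)
After 1 click: (0.4300, 0.3200, 0.2500)
After 2 clicks: (0.4033, 0.3050, 0.2917)
After 3 clicks: (0.4029, 0.3025, 0.2946)
After 4 clicks: (0.4030, 0.3023, 0.2947)
P(in Product after 4 clicks) = 0.4030

0.4030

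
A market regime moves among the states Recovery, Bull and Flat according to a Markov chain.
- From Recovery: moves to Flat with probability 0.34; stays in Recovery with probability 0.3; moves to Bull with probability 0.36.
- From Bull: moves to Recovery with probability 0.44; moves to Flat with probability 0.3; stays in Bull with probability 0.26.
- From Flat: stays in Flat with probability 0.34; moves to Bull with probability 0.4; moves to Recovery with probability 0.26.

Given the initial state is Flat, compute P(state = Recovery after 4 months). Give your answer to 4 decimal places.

Propagate the distribution vector 4 months from Flat.
After 0 months: (0.0000, 0.0000, 1.0000)
After 1 month: (0.2600, 0.4000, 0.3400)
After 2 months: (0.3424, 0.3336, 0.3240)
After 3 months: (0.3337, 0.3396, 0.3267)
After 4 months: (0.3345, 0.3391, 0.3264)
P(in Recovery after 4 months) = 0.3345

0.3345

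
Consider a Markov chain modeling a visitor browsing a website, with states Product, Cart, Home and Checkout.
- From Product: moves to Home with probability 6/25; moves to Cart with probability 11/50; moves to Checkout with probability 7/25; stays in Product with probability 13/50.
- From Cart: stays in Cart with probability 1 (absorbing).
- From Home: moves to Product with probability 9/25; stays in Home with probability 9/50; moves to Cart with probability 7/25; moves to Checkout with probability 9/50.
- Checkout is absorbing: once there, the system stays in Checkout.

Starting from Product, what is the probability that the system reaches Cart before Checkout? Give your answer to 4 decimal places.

Let h(s) be the probability of absorption at Cart starting from transient state s. Then h(Cart) = 1 and h(Checkout) = 0. By first-step analysis:
h(Product) = 0.26·h(Product) + 0.22·1 + 0.24·h(Home) + 0.28·0
h(Home) = 0.36·h(Product) + 0.28·1 + 0.18·h(Home) + 0.18·0
Solving: h(Product) = 0.4758, h(Home) = 0.5503.
Starting from Product, the probability is 0.4758.

0.4758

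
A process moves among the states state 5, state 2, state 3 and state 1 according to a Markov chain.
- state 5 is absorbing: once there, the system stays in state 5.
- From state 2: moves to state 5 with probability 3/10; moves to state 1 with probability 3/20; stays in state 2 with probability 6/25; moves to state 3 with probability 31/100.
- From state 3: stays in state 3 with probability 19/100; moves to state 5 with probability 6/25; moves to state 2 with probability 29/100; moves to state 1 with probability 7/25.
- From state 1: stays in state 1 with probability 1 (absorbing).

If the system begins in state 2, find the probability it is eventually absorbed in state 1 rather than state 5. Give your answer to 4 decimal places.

0.3962

Let h(s) be the probability of absorption at state 1 starting from transient state s. Then h(state 1) = 1 and h(state 5) = 0. By first-step analysis:
h(state 2) = 0.3·0 + 0.24·h(state 2) + 0.31·h(state 3) + 0.15·1
h(state 3) = 0.24·0 + 0.29·h(state 2) + 0.19·h(state 3) + 0.28·1
Solving: h(state 2) = 0.3962, h(state 3) = 0.4875.
Starting from state 2, the probability is 0.3962.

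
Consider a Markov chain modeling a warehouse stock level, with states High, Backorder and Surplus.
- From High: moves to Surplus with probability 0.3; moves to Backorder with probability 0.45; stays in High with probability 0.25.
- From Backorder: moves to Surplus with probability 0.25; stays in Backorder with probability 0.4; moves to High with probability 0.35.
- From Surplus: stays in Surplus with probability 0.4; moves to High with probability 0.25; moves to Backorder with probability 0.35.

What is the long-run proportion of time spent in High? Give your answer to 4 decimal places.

0.2899

Let the stationary distribution be π with π = πP and π_1 + π_2 + π_3 = 1.
π_1 = 0.25·π_1 + 0.35·π_2 + 0.25·π_3
π_2 = 0.45·π_1 + 0.4·π_2 + 0.35·π_3
Solving with the normalization constraint gives π = (0.2899, 0.3989, 0.3112).
So the stationary probability of High is 0.2899.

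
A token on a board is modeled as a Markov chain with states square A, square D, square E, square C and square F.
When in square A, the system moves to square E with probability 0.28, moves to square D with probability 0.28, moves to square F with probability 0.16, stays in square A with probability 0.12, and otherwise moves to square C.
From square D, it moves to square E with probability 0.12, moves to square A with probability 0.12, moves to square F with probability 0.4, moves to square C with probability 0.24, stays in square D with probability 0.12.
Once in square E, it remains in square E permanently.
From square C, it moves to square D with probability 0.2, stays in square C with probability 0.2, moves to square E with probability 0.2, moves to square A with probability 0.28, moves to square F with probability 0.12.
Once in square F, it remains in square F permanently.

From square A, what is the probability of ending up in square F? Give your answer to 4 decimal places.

Let h(s) be the probability of absorption at square F starting from transient state s. Then h(square F) = 1 and h(square E) = 0. By first-step analysis:
h(square A) = 0.12·h(square A) + 0.28·h(square D) + 0.28·0 + 0.16·h(square C) + 0.16·1
h(square D) = 0.12·h(square A) + 0.12·h(square D) + 0.12·0 + 0.24·h(square C) + 0.4·1
h(square C) = 0.28·h(square A) + 0.2·h(square D) + 0.2·0 + 0.2·h(square C) + 0.12·1
Solving: h(square A) = 0.4758, h(square D) = 0.6501, h(square C) = 0.4790.
Starting from square A, the probability is 0.4758.

0.4758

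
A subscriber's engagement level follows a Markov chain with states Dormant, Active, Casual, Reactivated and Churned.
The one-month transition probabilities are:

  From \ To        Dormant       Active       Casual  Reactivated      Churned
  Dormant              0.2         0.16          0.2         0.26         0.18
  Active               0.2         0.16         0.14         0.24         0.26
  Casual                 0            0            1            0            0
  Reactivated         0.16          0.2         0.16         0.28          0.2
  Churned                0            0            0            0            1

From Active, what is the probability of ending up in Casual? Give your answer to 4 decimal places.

Let h(s) be the probability of absorption at Casual starting from transient state s. Then h(Casual) = 1 and h(Churned) = 0. By first-step analysis:
h(Dormant) = 0.2·h(Dormant) + 0.16·h(Active) + 0.2·1 + 0.26·h(Reactivated) + 0.18·0
h(Active) = 0.2·h(Dormant) + 0.16·h(Active) + 0.14·1 + 0.24·h(Reactivated) + 0.26·0
h(Reactivated) = 0.16·h(Dormant) + 0.2·h(Active) + 0.16·1 + 0.28·h(Reactivated) + 0.2·0
Solving: h(Dormant) = 0.4741, h(Active) = 0.4053, h(Reactivated) = 0.4402.
Starting from Active, the probability is 0.4053.

0.4053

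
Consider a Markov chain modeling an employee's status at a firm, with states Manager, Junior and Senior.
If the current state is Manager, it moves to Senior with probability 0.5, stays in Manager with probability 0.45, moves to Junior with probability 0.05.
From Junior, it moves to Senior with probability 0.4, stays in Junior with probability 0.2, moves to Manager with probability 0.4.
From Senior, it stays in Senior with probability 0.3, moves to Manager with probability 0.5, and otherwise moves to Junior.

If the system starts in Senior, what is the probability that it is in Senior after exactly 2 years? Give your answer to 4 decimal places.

Sum over the intermediate state after 1 year:
P = P(Senior→Manager)·P(Manager→Senior) + P(Senior→Junior)·P(Junior→Senior) + P(Senior→Senior)·P(Senior→Senior)
  = 0.5×0.5 + 0.2×0.4 + 0.3×0.3
  = 0.2500 + 0.0800 + 0.0900 = 0.4200

0.4200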